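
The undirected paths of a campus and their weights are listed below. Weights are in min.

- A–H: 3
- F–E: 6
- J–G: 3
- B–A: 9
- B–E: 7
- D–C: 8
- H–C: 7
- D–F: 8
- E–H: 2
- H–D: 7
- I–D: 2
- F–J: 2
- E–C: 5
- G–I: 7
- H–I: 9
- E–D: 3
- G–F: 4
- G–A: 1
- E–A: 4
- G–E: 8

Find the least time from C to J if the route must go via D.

18 min

Best C to D: C–D costing 8
Best D to J: D–F–J costing 10
Total via D: 8 + 10 = 18 min.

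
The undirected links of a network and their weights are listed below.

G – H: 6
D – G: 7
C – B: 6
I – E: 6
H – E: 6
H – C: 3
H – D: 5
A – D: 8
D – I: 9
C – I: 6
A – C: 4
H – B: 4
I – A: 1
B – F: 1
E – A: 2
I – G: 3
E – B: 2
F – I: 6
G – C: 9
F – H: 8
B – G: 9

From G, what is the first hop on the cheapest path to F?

I

Candidate routes:
G → I → F: 3+6 = 9
G → B → F: 9+1 = 10
G → H → B → F: 6+4+1 = 11
Cheapest is G → I → F at 9.
So from G the first move is to I.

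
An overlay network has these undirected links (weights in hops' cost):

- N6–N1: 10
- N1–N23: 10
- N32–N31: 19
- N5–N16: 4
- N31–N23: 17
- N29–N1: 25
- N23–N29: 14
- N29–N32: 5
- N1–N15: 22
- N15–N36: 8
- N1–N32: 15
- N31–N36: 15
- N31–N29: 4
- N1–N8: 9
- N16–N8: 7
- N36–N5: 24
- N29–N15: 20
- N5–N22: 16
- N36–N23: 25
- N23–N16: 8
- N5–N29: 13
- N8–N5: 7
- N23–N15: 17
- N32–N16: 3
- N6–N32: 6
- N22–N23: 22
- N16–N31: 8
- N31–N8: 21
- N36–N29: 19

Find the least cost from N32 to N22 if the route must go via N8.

Shortest N32→N8: N32 → N16 → N8 = 10
Best N8 to N22: N8 → N5 → N22 costing 23
Total via N8: 10 + 23 = 33 hops' cost.

33 hops' cost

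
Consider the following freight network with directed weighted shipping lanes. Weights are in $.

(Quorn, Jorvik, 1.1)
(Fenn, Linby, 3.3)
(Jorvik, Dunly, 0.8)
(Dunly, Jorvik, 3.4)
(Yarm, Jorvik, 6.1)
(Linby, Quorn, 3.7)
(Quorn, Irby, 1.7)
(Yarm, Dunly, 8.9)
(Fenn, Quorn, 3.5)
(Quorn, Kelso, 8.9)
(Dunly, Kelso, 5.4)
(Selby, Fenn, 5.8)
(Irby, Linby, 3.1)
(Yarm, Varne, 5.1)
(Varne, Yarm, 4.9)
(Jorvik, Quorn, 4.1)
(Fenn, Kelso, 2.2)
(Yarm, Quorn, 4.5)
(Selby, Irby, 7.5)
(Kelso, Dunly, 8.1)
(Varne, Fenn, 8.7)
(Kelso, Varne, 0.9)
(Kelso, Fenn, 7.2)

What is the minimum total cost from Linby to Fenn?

$18.2

Shortest distances from Linby:
Linby: 0
Quorn: 3.7  (via Linby)
Jorvik: 4.8  (via Quorn)
Irby: 5.4  (via Quorn)
Dunly: 5.6  (via Jorvik)
Kelso: 11  (via Dunly)
Varne: 11.9  (via Kelso)
Yarm: 16.8  (via Varne)
Fenn: 18.2  (via Kelso)
Shortest route: Linby–Quorn–Jorvik–Dunly–Kelso–Fenn = $18.2.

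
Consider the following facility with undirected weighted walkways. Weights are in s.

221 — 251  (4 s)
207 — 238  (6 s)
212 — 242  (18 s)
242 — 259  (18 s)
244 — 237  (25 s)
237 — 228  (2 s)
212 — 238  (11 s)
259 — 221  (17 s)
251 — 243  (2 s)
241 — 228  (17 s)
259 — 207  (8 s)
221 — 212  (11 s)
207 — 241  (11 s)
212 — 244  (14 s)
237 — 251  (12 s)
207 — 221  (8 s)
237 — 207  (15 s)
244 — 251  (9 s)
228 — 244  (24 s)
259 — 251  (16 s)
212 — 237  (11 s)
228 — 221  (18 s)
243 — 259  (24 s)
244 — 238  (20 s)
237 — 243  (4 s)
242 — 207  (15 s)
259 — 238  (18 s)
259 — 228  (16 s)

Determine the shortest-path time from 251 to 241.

23 s

Candidate routes:
251 → 243 → 237 → 228 → 241: 2+4+2+17 = 25
251 → 221 → 207 → 241: 4+8+11 = 23
251 → 237 → 228 → 241: 12+2+17 = 31
Cheapest is 251 → 221 → 207 → 241 at 23 s.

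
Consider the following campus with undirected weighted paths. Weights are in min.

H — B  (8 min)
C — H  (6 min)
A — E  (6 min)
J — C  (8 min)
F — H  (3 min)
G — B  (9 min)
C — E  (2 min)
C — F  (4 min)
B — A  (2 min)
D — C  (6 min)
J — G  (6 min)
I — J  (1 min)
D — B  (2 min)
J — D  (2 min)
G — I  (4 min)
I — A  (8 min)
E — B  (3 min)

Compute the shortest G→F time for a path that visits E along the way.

18 min

Shortest G→E: G–B–E = 12
Best E to F: E–C–F costing 6
Total via E: 12 + 6 = 18 min.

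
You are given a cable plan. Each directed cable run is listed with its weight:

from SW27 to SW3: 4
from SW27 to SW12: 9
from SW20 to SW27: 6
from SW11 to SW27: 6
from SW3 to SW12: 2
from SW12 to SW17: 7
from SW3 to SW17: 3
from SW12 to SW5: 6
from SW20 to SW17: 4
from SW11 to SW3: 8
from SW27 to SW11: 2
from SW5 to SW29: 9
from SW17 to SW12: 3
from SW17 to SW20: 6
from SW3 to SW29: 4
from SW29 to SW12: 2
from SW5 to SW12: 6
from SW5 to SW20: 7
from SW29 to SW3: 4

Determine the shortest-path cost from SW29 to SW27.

Settle nodes by increasing distance from SW29:
SW29: 0
SW12: 2  (via SW29)
SW3: 4  (via SW29)
SW17: 7  (via SW3)
SW5: 8  (via SW12)
SW20: 13  (via SW17)
SW27: 19  (via SW20)
Shortest route: SW29–SW3–SW17–SW20–SW27 = 19.

19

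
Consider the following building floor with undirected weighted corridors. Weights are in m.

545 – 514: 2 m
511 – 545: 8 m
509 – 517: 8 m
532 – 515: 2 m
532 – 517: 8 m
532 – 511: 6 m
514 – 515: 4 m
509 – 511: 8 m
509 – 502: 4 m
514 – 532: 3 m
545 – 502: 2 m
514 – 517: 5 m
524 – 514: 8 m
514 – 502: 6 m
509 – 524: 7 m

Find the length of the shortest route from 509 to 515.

Shortest distances from 509:
509: 0
502: 4  (via 509)
545: 6  (via 502)
524: 7  (via 509)
517: 8  (via 509)
514: 8  (via 545)
511: 8  (via 509)
532: 11  (via 514)
515: 12  (via 514)
Shortest route: 509–502–545–514–515 = 12 m.

12 m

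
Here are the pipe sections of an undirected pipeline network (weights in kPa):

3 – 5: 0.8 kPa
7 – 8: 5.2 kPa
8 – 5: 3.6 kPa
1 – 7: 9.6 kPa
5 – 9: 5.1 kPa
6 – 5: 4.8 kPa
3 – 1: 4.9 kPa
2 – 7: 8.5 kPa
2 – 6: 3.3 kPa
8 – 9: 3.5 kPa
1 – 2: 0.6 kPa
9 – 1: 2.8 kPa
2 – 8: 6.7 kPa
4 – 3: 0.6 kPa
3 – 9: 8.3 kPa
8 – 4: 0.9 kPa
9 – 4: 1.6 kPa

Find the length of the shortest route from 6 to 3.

Candidate routes:
6–5–3: 4.8+0.8 = 5.6
6–2–1–3: 3.3+0.6+4.9 = 8.8
The minimum is 5.6 kPa via 6–5–3.

5.6 kPa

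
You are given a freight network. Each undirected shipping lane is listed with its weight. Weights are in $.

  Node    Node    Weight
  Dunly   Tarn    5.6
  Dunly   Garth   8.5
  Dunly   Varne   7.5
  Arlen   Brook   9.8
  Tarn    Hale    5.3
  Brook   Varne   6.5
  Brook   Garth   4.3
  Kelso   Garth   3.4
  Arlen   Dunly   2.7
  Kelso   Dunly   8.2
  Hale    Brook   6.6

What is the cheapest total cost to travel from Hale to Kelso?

$14.3

Settle nodes by increasing distance from Hale:
Hale: 0
Tarn: 5.3  (via Hale)
Brook: 6.6  (via Hale)
Garth: 10.9  (via Brook)
Dunly: 10.9  (via Tarn)
Varne: 13.1  (via Brook)
Arlen: 13.6  (via Dunly)
Kelso: 14.3  (via Garth)
Shortest route: Hale–Brook–Garth–Kelso = $14.3.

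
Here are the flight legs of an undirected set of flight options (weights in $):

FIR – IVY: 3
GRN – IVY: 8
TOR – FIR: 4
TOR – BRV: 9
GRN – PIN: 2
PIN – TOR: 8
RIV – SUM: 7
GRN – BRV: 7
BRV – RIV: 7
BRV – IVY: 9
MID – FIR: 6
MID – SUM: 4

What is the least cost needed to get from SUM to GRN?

Settle nodes by increasing distance from SUM:
SUM: 0
MID: 4  (via SUM)
RIV: 7  (via SUM)
FIR: 10  (via MID)
IVY: 13  (via FIR)
BRV: 14  (via RIV)
TOR: 14  (via FIR)
GRN: 21  (via IVY)
Shortest route: SUM–MID–FIR–IVY–GRN = $21.

$21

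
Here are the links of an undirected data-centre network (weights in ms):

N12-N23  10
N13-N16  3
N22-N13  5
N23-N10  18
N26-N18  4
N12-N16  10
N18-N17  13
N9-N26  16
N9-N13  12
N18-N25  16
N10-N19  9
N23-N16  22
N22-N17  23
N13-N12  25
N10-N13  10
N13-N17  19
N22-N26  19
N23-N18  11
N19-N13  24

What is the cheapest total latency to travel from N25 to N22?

Candidate routes:
N25 - N18 - N17 - N13 - N22: 16+13+19+5 = 53
N25 - N18 - N26 - N9 - N13 - N22: 16+4+16+12+5 = 53
N25 - N18 - N26 - N22: 16+4+19 = 39
N25 - N18 - N17 - N22: 16+13+23 = 52
Cheapest is N25 - N18 - N26 - N22 at 39 ms.

39 ms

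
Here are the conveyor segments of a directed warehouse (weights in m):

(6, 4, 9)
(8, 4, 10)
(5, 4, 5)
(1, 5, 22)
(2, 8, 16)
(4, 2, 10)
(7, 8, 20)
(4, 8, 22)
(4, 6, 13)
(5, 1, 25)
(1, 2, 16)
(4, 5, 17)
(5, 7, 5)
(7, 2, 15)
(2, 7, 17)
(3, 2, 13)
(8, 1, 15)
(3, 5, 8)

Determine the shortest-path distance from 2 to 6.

Candidate routes:
2–7–8–4–6: 17+20+10+13 = 60
2–8–4–6: 16+10+13 = 39
The minimum is 39 m via 2–8–4–6.

39 m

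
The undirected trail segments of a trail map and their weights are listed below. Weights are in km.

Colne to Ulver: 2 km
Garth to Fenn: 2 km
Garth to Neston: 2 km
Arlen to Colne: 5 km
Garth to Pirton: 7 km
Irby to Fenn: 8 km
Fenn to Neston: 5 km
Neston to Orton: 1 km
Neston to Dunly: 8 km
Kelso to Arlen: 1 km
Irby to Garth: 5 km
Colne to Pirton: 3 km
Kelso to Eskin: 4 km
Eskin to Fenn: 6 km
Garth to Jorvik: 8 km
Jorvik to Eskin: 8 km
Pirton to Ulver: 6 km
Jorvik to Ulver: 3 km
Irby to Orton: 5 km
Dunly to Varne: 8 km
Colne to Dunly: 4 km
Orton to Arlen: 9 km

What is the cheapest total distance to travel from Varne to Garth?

18 km

Running Dijkstra from Varne:
Varne: 0
Dunly: 8  (via Varne)
Colne: 12  (via Dunly)
Ulver: 14  (via Colne)
Pirton: 15  (via Colne)
Neston: 16  (via Dunly)
Orton: 17  (via Neston)
Arlen: 17  (via Colne)
Jorvik: 17  (via Ulver)
Garth: 18  (via Neston)
Shortest route: Varne → Dunly → Neston → Garth = 18 km.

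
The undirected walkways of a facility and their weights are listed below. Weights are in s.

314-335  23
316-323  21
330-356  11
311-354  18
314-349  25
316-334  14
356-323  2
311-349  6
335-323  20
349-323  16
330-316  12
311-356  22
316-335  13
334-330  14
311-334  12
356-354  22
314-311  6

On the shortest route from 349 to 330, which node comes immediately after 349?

Candidate routes:
349 - 311 - 356 - 330: 6+22+11 = 39
349 - 323 - 356 - 330: 16+2+11 = 29
349 - 311 - 334 - 330: 6+12+14 = 32
Cheapest is 349 - 323 - 356 - 330 at 29 s.
So from 349 the first move is to 323.

323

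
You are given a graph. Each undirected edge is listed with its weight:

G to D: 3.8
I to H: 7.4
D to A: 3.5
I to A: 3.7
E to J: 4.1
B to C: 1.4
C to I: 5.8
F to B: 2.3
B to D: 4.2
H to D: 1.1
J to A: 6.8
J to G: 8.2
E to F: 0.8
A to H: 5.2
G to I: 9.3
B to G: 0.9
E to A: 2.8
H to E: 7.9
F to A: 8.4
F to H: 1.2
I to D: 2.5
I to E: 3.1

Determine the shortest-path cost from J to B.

7.2

Running Dijkstra from J:
J: 0
E: 4.1  (via J)
F: 4.9  (via E)
H: 6.1  (via F)
A: 6.8  (via J)
B: 7.2  (via F)
Shortest route: J–E–F–B = 7.2.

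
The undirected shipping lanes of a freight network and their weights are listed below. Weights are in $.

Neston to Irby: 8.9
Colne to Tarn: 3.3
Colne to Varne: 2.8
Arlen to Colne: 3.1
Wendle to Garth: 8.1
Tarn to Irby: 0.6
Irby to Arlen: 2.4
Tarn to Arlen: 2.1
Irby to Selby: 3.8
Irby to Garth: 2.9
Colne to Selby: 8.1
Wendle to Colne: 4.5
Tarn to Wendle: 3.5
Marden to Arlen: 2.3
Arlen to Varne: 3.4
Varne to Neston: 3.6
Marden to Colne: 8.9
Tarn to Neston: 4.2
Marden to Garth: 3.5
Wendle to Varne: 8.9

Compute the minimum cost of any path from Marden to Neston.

$8.6

Settle nodes by increasing distance from Marden:
Marden: 0
Arlen: 2.3  (via Marden)
Garth: 3.5  (via Marden)
Tarn: 4.4  (via Arlen)
Irby: 4.7  (via Arlen)
Colne: 5.4  (via Arlen)
Varne: 5.7  (via Arlen)
Wendle: 7.9  (via Tarn)
Selby: 8.5  (via Irby)
Neston: 8.6  (via Tarn)
Shortest route: Marden → Arlen → Tarn → Neston = $8.6.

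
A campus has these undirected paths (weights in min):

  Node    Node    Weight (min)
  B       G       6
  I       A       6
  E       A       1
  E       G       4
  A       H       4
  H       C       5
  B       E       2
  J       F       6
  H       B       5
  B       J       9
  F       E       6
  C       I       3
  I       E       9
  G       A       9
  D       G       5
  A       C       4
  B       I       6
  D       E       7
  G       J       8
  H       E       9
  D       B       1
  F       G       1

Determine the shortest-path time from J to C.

Running Dijkstra from J:
J: 0
F: 6  (via J)
G: 7  (via F)
B: 9  (via J)
D: 10  (via B)
E: 11  (via G)
A: 12  (via E)
H: 14  (via B)
I: 15  (via B)
C: 16  (via A)
Shortest route: J–F–G–E–A–C = 16 min.

16 min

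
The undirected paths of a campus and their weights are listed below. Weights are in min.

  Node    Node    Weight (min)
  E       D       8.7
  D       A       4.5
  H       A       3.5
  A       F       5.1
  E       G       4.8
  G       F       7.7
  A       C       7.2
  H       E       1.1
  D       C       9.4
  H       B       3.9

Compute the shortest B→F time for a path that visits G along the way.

Best B to G: B → H → E → G costing 9.8
Shortest G→F: G → F = 7.7
Total via G: 9.8 + 7.7 = 17.5 min.

17.5 min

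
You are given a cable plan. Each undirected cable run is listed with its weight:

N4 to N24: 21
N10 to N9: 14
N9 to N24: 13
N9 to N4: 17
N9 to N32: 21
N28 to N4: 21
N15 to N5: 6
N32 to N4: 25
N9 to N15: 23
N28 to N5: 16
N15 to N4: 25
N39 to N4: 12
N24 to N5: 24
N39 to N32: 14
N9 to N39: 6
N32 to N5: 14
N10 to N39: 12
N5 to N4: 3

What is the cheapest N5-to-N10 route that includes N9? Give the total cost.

34

Best N5 to N9: N5 → N4 → N9 costing 20
Best N9 to N10: N9 → N10 costing 14
Total via N9: 20 + 14 = 34.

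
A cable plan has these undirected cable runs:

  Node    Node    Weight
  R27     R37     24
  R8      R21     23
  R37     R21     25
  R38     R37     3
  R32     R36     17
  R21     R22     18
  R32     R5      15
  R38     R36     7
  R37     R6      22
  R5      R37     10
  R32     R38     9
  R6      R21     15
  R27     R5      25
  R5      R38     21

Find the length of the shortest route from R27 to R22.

67

Compare a few routes:
R27 - R5 - R37 - R21 - R22: 25+10+25+18 = 78
R27 - R37 - R21 - R22: 24+25+18 = 67
R27 - R5 - R37 - R6 - R21 - R22: 25+10+22+15+18 = 90
R27 - R37 - R6 - R21 - R22: 24+22+15+18 = 79
Cheapest is R27 - R37 - R21 - R22 at 67.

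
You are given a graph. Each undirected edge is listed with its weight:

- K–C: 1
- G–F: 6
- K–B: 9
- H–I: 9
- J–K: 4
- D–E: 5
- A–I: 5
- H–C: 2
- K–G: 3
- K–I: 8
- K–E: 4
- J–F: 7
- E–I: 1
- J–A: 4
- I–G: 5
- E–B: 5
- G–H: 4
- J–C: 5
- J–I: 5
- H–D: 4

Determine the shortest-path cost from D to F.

Enumerating some paths:
D–H–C–J–F: 4+2+5+7 = 18
D–H–G–F: 4+4+6 = 14
D–E–I–G–F: 5+1+5+6 = 17
D–H–C–K–G–F: 4+2+1+3+6 = 16
Cheapest is D–H–G–F at 14.

14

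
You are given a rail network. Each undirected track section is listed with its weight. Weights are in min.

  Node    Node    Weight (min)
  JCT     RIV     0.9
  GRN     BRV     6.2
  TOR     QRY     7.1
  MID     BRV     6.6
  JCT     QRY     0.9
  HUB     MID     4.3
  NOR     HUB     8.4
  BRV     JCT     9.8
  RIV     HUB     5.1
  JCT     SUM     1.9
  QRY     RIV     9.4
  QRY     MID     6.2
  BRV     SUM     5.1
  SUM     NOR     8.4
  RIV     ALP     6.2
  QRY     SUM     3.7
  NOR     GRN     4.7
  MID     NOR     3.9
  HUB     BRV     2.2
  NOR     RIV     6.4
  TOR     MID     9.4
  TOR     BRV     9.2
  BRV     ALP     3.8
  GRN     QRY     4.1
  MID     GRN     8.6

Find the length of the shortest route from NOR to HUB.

Enumerating some paths:
NOR → HUB: 8.4 = 8.4
NOR → RIV → HUB: 6.4+5.1 = 11.5
NOR → MID → HUB: 3.9+4.3 = 8.2
Cheapest is NOR → MID → HUB at 8.2 min.

8.2 min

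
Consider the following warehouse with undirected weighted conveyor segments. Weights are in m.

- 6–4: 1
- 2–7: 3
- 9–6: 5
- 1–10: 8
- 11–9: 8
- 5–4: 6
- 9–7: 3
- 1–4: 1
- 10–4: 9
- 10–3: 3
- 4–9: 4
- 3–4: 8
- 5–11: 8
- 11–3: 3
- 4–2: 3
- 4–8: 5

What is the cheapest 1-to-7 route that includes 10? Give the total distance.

23 m

Shortest 1→10: 1–10 = 8
Shortest 10→7: 10–4–2–7 = 15
Total via 10: 8 + 15 = 23 m.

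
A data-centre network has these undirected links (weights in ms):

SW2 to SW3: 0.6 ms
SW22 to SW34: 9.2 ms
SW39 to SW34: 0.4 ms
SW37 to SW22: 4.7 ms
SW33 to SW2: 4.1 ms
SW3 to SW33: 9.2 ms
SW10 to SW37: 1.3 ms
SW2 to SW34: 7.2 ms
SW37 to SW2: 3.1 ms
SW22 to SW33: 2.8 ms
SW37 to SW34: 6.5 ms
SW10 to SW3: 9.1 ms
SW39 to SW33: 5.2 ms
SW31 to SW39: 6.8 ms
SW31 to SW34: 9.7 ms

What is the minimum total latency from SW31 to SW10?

Enumerating some paths:
SW31–SW34–SW37–SW10: 9.7+6.5+1.3 = 17.5
SW31–SW39–SW34–SW37–SW10: 6.8+0.4+6.5+1.3 = 15
SW31–SW39–SW34–SW2–SW37–SW10: 6.8+0.4+7.2+3.1+1.3 = 18.8
The minimum is 15 ms via SW31–SW39–SW34–SW37–SW10.

15 ms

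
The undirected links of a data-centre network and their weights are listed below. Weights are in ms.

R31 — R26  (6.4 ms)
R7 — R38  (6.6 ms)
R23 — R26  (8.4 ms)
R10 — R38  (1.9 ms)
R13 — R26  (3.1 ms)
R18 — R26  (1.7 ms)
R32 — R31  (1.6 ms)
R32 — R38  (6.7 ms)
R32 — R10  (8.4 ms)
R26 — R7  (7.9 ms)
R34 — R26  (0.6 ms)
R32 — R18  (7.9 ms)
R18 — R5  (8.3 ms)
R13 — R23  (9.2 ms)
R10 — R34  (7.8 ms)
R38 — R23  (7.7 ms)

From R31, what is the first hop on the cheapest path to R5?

R26

Candidate routes:
R31 → R32 → R18 → R5: 1.6+7.9+8.3 = 17.8
R31 → R26 → R18 → R5: 6.4+1.7+8.3 = 16.4
R31 → R32 → R10 → R34 → R26 → R18 → R5: 1.6+8.4+7.8+0.6+1.7+8.3 = 28.4
Cheapest is R31 → R26 → R18 → R5 at 16.4 ms.
So from R31 the first move is to R26.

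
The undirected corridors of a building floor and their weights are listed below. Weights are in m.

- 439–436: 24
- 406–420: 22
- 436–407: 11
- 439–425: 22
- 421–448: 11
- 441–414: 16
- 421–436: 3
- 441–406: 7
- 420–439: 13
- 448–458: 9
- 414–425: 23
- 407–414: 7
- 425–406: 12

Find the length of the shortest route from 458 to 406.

Candidate routes:
458 → 448 → 421 → 436 → 407 → 414 → 425 → 406: 9+11+3+11+7+23+12 = 76
458 → 448 → 421 → 436 → 439 → 425 → 406: 9+11+3+24+22+12 = 81
458 → 448 → 421 → 436 → 407 → 414 → 441 → 406: 9+11+3+11+7+16+7 = 64
Cheapest is 458 → 448 → 421 → 436 → 407 → 414 → 441 → 406 at 64 m.

64 m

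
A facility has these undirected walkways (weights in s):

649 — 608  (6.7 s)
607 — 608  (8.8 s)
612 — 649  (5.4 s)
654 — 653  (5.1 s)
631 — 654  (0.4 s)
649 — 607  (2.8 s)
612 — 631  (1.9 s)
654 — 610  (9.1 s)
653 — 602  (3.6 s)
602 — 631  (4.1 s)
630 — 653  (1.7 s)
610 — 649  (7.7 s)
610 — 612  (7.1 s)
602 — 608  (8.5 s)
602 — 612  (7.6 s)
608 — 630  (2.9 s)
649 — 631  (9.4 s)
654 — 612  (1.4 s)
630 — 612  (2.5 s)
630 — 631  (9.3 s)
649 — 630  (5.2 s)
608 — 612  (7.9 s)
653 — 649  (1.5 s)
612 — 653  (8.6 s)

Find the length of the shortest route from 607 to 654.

Running Dijkstra from 607:
607: 0
649: 2.8  (via 607)
653: 4.3  (via 649)
630: 6  (via 653)
602: 7.9  (via 653)
612: 8.2  (via 649)
608: 8.8  (via 607)
654: 9.4  (via 653)
Shortest route: 607 → 649 → 653 → 654 = 9.4 s.

9.4 s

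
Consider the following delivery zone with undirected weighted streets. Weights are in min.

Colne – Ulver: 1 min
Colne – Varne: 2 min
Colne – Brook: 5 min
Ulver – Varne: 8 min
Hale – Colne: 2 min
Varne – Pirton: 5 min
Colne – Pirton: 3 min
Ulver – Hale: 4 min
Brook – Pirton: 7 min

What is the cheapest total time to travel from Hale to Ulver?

3 min

Settle nodes by increasing distance from Hale:
Hale: 0
Colne: 2  (via Hale)
Ulver: 3  (via Colne)
Shortest route: Hale → Colne → Ulver = 3 min.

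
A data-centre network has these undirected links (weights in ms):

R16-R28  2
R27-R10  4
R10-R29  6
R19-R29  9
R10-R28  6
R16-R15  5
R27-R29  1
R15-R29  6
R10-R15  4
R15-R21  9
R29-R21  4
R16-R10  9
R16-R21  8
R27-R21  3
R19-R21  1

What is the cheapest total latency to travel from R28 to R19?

Enumerating some paths:
R28 → R16 → R21 → R19: 2+8+1 = 11
R28 → R10 → R27 → R21 → R19: 6+4+3+1 = 14
Cheapest is R28 → R16 → R21 → R19 at 11 ms.

11 ms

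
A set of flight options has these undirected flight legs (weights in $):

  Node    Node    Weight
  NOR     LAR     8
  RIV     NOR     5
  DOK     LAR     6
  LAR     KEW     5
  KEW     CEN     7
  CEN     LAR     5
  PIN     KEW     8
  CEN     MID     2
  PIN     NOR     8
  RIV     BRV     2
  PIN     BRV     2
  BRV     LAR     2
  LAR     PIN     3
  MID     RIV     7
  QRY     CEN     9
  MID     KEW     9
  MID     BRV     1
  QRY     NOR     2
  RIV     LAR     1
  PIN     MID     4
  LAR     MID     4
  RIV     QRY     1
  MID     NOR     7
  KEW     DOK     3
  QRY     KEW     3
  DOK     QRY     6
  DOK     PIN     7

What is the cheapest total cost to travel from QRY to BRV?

$3

Candidate routes:
QRY–RIV–LAR–BRV: 1+1+2 = 4
QRY–RIV–LAR–MID–BRV: 1+1+4+1 = 7
QRY–RIV–LAR–PIN–BRV: 1+1+3+2 = 7
QRY–RIV–BRV: 1+2 = 3
Cheapest is QRY–RIV–BRV at $3.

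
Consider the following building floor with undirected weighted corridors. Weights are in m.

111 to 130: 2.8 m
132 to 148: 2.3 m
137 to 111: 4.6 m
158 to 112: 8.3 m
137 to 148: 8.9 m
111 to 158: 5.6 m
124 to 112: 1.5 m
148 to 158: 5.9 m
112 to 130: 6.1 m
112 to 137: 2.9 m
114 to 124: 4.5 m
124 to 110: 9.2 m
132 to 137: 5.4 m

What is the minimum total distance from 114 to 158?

14.3 m

Compare a few routes:
114 - 124 - 112 - 137 - 111 - 158: 4.5+1.5+2.9+4.6+5.6 = 19.1
114 - 124 - 112 - 158: 4.5+1.5+8.3 = 14.3
114 - 124 - 112 - 130 - 111 - 158: 4.5+1.5+6.1+2.8+5.6 = 20.5
114 - 124 - 112 - 137 - 132 - 148 - 158: 4.5+1.5+2.9+5.4+2.3+5.9 = 22.5
The minimum is 14.3 m via 114 - 124 - 112 - 158.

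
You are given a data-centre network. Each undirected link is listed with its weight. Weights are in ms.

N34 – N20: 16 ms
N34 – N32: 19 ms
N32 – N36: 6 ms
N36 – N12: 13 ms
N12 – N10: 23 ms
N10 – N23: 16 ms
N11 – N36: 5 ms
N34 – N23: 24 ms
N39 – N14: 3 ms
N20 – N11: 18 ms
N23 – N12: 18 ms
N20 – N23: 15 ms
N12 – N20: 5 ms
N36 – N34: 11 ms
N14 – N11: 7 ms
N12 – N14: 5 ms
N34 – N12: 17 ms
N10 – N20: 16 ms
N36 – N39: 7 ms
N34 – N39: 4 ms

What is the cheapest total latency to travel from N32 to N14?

16 ms

Shortest distances from N32:
N32: 0
N36: 6  (via N32)
N11: 11  (via N36)
N39: 13  (via N36)
N14: 16  (via N39)
Shortest route: N32–N36–N39–N14 = 16 ms.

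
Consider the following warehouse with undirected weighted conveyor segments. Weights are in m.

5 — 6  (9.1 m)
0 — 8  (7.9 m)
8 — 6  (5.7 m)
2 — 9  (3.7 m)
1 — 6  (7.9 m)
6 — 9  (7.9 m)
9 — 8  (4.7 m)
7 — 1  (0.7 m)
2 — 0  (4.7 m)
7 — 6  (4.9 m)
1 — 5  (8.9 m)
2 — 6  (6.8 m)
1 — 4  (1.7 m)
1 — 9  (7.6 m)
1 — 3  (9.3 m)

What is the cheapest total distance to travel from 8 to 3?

Shortest distances from 8:
8: 0
9: 4.7  (via 8)
6: 5.7  (via 8)
0: 7.9  (via 8)
2: 8.4  (via 9)
7: 10.6  (via 6)
1: 11.3  (via 7)
4: 13  (via 1)
5: 14.8  (via 6)
3: 20.6  (via 1)
Shortest route: 8 → 6 → 7 → 1 → 3 = 20.6 m.

20.6 m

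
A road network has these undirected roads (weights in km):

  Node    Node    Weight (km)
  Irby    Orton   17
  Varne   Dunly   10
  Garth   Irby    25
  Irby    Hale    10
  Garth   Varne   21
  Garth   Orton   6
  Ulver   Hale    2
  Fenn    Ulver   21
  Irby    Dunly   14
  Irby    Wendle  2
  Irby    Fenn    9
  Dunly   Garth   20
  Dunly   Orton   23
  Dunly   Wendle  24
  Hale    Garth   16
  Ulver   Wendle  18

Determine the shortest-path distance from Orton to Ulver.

24 km

Shortest distances from Orton:
Orton: 0
Garth: 6  (via Orton)
Irby: 17  (via Orton)
Wendle: 19  (via Irby)
Hale: 22  (via Garth)
Dunly: 23  (via Orton)
Ulver: 24  (via Hale)
Shortest route: Orton → Garth → Hale → Ulver = 24 km.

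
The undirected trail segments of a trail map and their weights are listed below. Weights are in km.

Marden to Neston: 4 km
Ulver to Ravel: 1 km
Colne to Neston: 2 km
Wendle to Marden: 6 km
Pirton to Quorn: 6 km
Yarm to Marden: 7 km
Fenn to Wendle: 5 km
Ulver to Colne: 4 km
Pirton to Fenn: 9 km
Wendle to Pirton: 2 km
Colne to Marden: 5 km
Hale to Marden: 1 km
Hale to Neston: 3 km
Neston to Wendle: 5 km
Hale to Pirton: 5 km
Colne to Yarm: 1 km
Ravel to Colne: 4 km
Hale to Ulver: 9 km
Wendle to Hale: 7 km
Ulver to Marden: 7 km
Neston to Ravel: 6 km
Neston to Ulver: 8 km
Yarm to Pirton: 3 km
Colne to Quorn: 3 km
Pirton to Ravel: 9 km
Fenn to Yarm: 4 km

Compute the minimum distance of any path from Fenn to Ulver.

9 km

Candidate routes:
Fenn–Yarm–Colne–Neston–Ulver: 4+1+2+8 = 15
Fenn–Yarm–Colne–Neston–Ravel–Ulver: 4+1+2+6+1 = 14
Fenn–Yarm–Colne–Ravel–Ulver: 4+1+4+1 = 10
Fenn–Yarm–Colne–Ulver: 4+1+4 = 9
Cheapest is Fenn–Yarm–Colne–Ulver at 9 km.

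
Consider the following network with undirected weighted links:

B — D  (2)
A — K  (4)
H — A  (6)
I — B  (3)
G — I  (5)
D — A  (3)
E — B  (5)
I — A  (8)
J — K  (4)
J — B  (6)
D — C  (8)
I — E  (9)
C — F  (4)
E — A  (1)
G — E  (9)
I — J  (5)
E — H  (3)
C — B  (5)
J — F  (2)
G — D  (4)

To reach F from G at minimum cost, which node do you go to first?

Compare a few routes:
G → I → B → J → F: 5+3+6+2 = 16
G → I → J → F: 5+5+2 = 12
G → D → B → J → F: 4+2+6+2 = 14
G → D → B → C → F: 4+2+5+4 = 15
The minimum is 12 via G → I → J → F.
So from G the first move is to I.

I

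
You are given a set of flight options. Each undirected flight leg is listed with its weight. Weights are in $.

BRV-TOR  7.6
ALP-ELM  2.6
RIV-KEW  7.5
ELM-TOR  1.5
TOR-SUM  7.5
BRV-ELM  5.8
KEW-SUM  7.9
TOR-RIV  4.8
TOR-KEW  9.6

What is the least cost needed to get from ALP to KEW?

Candidate routes:
ALP - ELM - TOR - RIV - KEW: 2.6+1.5+4.8+7.5 = 16.4
ALP - ELM - BRV - TOR - KEW: 2.6+5.8+7.6+9.6 = 25.6
ALP - ELM - TOR - KEW: 2.6+1.5+9.6 = 13.7
ALP - ELM - TOR - SUM - KEW: 2.6+1.5+7.5+7.9 = 19.5
The minimum is $13.7 via ALP - ELM - TOR - KEW.

$13.7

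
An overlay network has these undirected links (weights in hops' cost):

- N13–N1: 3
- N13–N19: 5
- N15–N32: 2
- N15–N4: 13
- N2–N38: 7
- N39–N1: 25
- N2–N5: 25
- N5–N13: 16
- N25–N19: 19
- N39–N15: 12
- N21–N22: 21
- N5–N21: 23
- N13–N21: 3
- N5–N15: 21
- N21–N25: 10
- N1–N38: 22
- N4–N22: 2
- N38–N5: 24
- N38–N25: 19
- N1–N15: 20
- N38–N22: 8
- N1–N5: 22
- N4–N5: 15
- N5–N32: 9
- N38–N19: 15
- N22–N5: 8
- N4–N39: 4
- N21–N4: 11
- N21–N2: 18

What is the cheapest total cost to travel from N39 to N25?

Compare a few routes:
N39 - N4 - N22 - N38 - N25: 4+2+8+19 = 33
N39 - N4 - N21 - N25: 4+11+10 = 25
N39 - N4 - N22 - N21 - N25: 4+2+21+10 = 37
Cheapest is N39 - N4 - N21 - N25 at 25 hops' cost.

25 hops' cost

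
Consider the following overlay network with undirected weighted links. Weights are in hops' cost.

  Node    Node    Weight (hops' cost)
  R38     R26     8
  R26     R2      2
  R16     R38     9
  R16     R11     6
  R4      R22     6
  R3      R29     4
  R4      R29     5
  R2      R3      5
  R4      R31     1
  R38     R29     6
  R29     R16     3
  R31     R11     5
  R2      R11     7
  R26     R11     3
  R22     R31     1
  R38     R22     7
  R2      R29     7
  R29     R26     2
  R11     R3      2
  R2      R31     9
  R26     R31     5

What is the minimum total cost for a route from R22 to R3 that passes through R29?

11 hops' cost

Best R22 to R29: R22–R31–R4–R29 costing 7
Best R29 to R3: R29–R3 costing 4
Total via R29: 7 + 4 = 11 hops' cost.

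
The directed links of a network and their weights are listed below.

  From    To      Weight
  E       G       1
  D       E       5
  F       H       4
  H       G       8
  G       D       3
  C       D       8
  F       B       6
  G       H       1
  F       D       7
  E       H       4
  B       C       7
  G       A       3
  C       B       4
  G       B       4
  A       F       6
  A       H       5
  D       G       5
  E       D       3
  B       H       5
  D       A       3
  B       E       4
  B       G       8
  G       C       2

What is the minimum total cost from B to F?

14

Compare a few routes:
B–E–D–A–F: 4+3+3+6 = 16
B–E–G–A–F: 4+1+3+6 = 14
B–E–G–D–A–F: 4+1+3+3+6 = 17
Cheapest is B–E–G–A–F at 14.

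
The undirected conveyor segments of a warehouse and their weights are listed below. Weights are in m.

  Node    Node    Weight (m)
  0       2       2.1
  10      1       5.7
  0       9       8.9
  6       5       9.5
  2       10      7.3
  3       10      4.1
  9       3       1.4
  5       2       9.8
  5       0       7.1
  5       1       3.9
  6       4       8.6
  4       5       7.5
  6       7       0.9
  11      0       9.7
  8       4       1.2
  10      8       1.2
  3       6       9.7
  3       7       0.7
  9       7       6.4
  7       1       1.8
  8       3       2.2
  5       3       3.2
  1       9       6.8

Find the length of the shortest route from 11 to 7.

Shortest distances from 11:
11: 0
0: 9.7  (via 11)
2: 11.8  (via 0)
5: 16.8  (via 0)
9: 18.6  (via 0)
10: 19.1  (via 2)
3: 20  (via 5)
8: 20.3  (via 10)
1: 20.7  (via 5)
7: 20.7  (via 3)
Shortest route: 11 → 0 → 5 → 3 → 7 = 20.7 m.

20.7 m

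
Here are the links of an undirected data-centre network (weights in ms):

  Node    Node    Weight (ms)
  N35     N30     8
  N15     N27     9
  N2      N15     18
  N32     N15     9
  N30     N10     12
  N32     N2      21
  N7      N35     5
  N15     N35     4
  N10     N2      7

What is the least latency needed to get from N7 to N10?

25 ms

Running Dijkstra from N7:
N7: 0
N35: 5  (via N7)
N15: 9  (via N35)
N30: 13  (via N35)
N27: 18  (via N15)
N32: 18  (via N15)
N10: 25  (via N30)
Shortest route: N7 → N35 → N30 → N10 = 25 ms.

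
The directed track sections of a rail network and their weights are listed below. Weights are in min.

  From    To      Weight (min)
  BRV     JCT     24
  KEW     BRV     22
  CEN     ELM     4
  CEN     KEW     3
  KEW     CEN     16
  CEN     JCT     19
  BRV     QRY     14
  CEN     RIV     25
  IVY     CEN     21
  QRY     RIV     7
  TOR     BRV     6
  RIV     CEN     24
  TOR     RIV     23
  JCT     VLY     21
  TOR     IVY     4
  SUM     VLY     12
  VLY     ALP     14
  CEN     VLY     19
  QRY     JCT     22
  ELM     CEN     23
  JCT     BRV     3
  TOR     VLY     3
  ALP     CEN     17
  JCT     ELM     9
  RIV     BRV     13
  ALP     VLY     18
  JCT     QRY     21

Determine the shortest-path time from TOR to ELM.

Running Dijkstra from TOR:
TOR: 0
VLY: 3  (via TOR)
IVY: 4  (via TOR)
BRV: 6  (via TOR)
ALP: 17  (via VLY)
QRY: 20  (via BRV)
RIV: 23  (via TOR)
CEN: 25  (via IVY)
KEW: 28  (via CEN)
ELM: 29  (via CEN)
Shortest route: TOR → IVY → CEN → ELM = 29 min.

29 min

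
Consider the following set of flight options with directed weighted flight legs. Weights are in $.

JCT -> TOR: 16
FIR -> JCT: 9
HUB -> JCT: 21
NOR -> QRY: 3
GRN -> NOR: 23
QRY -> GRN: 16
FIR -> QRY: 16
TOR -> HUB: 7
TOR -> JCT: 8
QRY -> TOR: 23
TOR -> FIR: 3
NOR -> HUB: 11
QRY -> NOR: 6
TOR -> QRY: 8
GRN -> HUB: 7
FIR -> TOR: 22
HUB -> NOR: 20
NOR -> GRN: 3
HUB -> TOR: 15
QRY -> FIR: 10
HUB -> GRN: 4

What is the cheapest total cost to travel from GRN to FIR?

$25

Compare a few routes:
GRN–HUB–TOR–FIR: 7+15+3 = 25
GRN–NOR–QRY–FIR: 23+3+10 = 36
GRN–HUB–TOR–QRY–FIR: 7+15+8+10 = 40
GRN–HUB–NOR–QRY–FIR: 7+20+3+10 = 40
Cheapest is GRN–HUB–TOR–FIR at $25.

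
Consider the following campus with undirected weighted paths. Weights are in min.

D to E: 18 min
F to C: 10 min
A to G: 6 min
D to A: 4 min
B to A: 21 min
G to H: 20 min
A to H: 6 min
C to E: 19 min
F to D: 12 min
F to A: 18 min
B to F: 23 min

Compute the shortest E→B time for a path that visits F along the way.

Shortest E→F: E–C–F = 29
Shortest F→B: F–B = 23
Total via F: 29 + 23 = 52 min.

52 min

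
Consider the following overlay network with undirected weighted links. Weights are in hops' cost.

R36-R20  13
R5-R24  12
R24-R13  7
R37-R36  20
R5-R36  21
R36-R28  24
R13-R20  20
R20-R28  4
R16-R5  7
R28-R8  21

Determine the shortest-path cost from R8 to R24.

Enumerating some paths:
R8–R28–R36–R5–R24: 21+24+21+12 = 78
R8–R28–R20–R36–R5–R24: 21+4+13+21+12 = 71
R8–R28–R36–R20–R13–R24: 21+24+13+20+7 = 85
R8–R28–R20–R13–R24: 21+4+20+7 = 52
Cheapest is R8–R28–R20–R13–R24 at 52 hops' cost.

52 hops' cost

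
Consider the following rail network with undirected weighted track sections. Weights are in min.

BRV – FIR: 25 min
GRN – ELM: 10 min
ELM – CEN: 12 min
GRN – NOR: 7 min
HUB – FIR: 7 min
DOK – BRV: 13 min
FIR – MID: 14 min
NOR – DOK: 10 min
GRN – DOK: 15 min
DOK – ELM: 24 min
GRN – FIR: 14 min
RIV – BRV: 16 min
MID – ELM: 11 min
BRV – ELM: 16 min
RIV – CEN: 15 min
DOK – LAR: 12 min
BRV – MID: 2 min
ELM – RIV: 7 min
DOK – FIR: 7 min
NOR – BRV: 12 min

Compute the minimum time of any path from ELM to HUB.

Running Dijkstra from ELM:
ELM: 0
RIV: 7  (via ELM)
GRN: 10  (via ELM)
MID: 11  (via ELM)
CEN: 12  (via ELM)
BRV: 13  (via MID)
NOR: 17  (via GRN)
FIR: 24  (via GRN)
DOK: 24  (via ELM)
HUB: 31  (via FIR)
Shortest route: ELM → GRN → FIR → HUB = 31 min.

31 min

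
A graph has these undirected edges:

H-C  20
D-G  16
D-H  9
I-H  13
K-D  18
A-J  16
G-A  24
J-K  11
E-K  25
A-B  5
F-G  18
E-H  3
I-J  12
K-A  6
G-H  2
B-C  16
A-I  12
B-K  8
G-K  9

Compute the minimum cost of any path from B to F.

Shortest distances from B:
B: 0
A: 5  (via B)
K: 8  (via B)
C: 16  (via B)
G: 17  (via K)
I: 17  (via A)
H: 19  (via G)
J: 19  (via K)
E: 22  (via H)
D: 26  (via K)
F: 35  (via G)
Shortest route: B–K–G–F = 35.

35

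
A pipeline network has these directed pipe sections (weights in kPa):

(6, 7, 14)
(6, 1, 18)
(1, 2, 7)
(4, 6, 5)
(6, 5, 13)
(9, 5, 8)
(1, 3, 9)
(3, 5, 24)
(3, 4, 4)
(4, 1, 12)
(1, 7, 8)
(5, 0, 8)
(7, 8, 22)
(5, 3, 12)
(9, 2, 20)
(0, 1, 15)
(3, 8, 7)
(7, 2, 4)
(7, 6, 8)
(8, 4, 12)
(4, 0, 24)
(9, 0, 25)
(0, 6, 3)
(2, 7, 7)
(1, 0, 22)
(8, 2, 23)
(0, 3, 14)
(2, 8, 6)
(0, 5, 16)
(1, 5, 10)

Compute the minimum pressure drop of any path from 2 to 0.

36 kPa

Shortest distances from 2:
2: 0
8: 6  (via 2)
7: 7  (via 2)
6: 15  (via 7)
4: 18  (via 8)
5: 28  (via 6)
1: 30  (via 4)
0: 36  (via 5)
Shortest route: 2–7–6–5–0 = 36 kPa.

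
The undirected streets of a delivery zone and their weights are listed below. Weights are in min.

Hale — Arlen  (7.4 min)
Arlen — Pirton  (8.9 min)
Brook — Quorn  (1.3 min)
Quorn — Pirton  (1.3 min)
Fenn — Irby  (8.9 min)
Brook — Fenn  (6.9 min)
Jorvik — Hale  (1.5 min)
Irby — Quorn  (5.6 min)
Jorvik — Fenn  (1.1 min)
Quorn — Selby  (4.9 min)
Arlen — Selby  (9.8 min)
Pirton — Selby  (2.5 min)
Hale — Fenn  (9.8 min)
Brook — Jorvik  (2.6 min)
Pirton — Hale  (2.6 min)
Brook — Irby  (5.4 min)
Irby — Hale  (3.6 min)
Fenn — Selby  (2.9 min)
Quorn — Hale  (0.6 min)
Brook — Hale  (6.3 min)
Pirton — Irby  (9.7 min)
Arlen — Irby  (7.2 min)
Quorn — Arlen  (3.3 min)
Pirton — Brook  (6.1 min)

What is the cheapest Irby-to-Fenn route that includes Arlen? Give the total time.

13.7 min

Shortest Irby→Arlen: Irby → Arlen = 7.2
Best Arlen to Fenn: Arlen → Quorn → Hale → Jorvik → Fenn costing 6.5
Total via Arlen: 7.2 + 6.5 = 13.7 min.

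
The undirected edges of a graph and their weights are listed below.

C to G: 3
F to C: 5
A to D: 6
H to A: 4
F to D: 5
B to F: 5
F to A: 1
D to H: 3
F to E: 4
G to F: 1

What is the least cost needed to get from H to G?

6

Running Dijkstra from H:
H: 0
D: 3  (via H)
A: 4  (via H)
F: 5  (via A)
G: 6  (via F)
Shortest route: H–A–F–G = 6.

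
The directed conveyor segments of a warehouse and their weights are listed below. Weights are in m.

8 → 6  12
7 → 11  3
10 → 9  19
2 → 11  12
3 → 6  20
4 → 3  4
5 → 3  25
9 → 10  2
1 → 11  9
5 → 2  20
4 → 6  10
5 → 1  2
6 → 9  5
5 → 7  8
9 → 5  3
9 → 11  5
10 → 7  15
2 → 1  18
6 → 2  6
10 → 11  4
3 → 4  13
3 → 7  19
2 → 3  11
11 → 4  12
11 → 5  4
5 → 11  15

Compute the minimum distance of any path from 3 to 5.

Compare a few routes:
3 - 7 - 11 - 5: 19+3+4 = 26
3 - 6 - 9 - 5: 20+5+3 = 28
The minimum is 26 m via 3 - 7 - 11 - 5.

26 m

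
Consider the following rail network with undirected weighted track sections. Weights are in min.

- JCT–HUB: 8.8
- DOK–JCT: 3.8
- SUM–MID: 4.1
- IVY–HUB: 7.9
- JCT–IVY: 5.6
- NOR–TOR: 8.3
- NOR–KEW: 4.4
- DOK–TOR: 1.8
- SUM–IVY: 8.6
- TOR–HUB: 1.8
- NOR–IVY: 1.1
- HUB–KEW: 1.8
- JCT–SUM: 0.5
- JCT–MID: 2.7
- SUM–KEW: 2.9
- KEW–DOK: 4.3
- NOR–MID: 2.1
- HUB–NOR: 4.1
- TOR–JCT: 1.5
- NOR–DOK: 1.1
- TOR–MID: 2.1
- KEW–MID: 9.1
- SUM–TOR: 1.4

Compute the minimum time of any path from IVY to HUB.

Compare a few routes:
IVY - NOR - DOK - TOR - HUB: 1.1+1.1+1.8+1.8 = 5.8
IVY - NOR - HUB: 1.1+4.1 = 5.2
The minimum is 5.2 min via IVY - NOR - HUB.

5.2 min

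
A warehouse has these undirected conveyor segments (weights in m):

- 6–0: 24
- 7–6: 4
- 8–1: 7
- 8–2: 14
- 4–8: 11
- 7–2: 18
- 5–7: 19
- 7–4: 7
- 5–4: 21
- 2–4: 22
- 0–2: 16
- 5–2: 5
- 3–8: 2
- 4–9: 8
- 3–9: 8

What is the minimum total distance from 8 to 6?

Shortest distances from 8:
8: 0
3: 2  (via 8)
1: 7  (via 8)
9: 10  (via 3)
4: 11  (via 8)
2: 14  (via 8)
7: 18  (via 4)
5: 19  (via 2)
6: 22  (via 7)
Shortest route: 8 → 4 → 7 → 6 = 22 m.

22 m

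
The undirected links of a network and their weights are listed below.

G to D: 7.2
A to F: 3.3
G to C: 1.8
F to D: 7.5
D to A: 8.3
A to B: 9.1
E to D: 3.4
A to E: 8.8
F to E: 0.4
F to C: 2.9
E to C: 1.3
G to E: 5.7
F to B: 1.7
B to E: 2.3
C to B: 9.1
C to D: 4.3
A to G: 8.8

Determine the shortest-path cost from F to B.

1.7

Candidate routes:
F–E–B: 0.4+2.3 = 2.7
F–B: 1.7 = 1.7
The minimum is 1.7 via F–B.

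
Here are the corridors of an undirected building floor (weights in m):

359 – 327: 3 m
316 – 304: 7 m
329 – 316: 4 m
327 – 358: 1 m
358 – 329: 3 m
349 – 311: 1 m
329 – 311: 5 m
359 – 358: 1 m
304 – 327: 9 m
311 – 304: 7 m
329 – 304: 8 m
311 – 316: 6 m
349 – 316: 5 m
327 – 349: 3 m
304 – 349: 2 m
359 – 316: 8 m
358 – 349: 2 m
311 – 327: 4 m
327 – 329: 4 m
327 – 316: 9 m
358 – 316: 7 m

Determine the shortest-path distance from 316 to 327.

8 m

Candidate routes:
316 - 329 - 327: 4+4 = 8
316 - 327: 9 = 9
The minimum is 8 m via 316 - 329 - 327.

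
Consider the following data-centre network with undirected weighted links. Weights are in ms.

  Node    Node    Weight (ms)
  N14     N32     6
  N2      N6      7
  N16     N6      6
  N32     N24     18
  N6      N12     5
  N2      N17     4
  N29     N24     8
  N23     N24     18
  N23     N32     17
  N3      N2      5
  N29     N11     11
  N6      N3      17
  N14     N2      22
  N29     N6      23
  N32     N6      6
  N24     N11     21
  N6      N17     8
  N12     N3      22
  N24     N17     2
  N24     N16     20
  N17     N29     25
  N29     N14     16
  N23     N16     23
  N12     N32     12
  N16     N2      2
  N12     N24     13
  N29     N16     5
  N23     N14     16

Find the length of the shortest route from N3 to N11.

23 ms

Settle nodes by increasing distance from N3:
N3: 0
N2: 5  (via N3)
N16: 7  (via N2)
N17: 9  (via N2)
N24: 11  (via N17)
N6: 12  (via N2)
N29: 12  (via N16)
N12: 17  (via N6)
N32: 18  (via N6)
N11: 23  (via N29)
Shortest route: N3 → N2 → N16 → N29 → N11 = 23 ms.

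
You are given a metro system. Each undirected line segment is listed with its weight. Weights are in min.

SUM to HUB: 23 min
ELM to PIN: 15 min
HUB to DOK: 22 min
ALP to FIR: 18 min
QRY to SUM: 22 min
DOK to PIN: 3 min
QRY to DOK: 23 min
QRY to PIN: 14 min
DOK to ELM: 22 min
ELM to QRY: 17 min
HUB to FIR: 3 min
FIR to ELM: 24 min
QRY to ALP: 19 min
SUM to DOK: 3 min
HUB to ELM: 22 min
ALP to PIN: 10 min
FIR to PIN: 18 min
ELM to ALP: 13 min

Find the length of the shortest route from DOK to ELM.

18 min

Compare a few routes:
DOK–ELM: 22 = 22
DOK–PIN–QRY–ELM: 3+14+17 = 34
DOK–PIN–ELM: 3+15 = 18
DOK–PIN–ALP–ELM: 3+10+13 = 26
Cheapest is DOK–PIN–ELM at 18 min.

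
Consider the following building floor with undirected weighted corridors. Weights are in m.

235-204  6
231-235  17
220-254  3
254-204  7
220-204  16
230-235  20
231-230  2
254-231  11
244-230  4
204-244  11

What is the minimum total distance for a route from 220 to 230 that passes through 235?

Best 220 to 235: 220–254–204–235 costing 16
Best 235 to 230: 235–231–230 costing 19
Total via 235: 16 + 19 = 35 m.

35 m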